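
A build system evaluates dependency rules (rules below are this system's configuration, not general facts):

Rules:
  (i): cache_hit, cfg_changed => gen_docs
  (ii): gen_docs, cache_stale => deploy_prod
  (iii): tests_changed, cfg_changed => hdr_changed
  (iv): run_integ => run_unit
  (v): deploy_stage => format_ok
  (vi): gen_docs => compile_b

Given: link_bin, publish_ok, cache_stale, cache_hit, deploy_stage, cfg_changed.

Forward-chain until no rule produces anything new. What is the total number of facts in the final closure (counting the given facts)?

Round 1 fires (i), (v), giving gen_docs, format_ok.
Round 2 fires (ii), (vi), giving deploy_prod, compile_b.
Closure: {cache_hit, cache_stale, cfg_changed, compile_b, deploy_prod, deploy_stage, format_ok, gen_docs, link_bin, publish_ok} — 10 facts.

10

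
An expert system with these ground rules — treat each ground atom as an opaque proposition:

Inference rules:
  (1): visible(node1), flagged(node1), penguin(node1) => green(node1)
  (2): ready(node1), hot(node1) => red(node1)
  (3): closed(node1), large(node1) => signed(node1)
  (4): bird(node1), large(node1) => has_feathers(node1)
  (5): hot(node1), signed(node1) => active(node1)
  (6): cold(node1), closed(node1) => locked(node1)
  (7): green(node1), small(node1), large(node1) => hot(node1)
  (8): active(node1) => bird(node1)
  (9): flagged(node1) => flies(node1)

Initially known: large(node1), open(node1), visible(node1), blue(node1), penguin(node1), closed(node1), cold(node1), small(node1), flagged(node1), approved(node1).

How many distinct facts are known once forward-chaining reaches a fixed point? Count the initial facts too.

18

Round 1: (1) [visible(node1), flagged(node1), penguin(node1) => green(node1)]; (3) [closed(node1), large(node1) => signed(node1)]; (6) [cold(node1), closed(node1) => locked(node1)]; (9) [flagged(node1) => flies(node1)]. New: green(node1), signed(node1), locked(node1), flies(node1).
Round 2: (7) [green(node1), small(node1), large(node1) => hot(node1)]. New: hot(node1).
Round 3: (5) [hot(node1), signed(node1) => active(node1)]. New: active(node1).
Round 4: (8) [active(node1) => bird(node1)]. New: bird(node1).
Round 5: (4) [bird(node1), large(node1) => has_feathers(node1)]. New: has_feathers(node1).
Closure: {active(node1), approved(node1), bird(node1), blue(node1), closed(node1), cold(node1), flagged(node1), flies(node1), green(node1), has_feathers(node1), hot(node1), large(node1), locked(node1), open(node1), penguin(node1), signed(node1), small(node1), visible(node1)} — 18 facts.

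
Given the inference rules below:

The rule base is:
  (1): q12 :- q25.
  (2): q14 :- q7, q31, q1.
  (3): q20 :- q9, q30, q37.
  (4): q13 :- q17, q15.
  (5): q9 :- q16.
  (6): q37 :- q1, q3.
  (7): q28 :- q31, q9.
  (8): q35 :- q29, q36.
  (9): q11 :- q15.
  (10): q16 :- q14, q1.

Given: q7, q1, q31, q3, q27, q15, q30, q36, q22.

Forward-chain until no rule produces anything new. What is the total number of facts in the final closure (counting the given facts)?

Round 1: (2) [q14 :- q7, q31, q1.]; (6) [q37 :- q1, q3.]; (9) [q11 :- q15.]. Adds q14, q37, q11.
Round 2: (10) [q16 :- q14, q1.]. Adds q16.
Round 3: (5) [q9 :- q16.]. Adds q9.
Round 4: (3) [q20 :- q9, q30, q37.]; (7) [q28 :- q31, q9.]. Adds q20, q28.
Closure: {q1, q11, q14, q15, q16, q20, q22, q27, q28, q3, q30, q31, q36, q37, q7, q9} — 16 facts.

16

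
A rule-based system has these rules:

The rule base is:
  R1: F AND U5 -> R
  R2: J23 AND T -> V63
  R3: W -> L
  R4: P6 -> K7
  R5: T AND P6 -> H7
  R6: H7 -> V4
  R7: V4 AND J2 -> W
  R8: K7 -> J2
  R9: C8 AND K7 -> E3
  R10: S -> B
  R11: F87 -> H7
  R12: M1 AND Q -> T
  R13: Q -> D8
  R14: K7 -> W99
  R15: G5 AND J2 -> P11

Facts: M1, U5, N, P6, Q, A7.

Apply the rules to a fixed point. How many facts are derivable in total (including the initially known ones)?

[1] R4 [P6 -> K7]; R12 [M1 AND Q -> T]; R13 [Q -> D8]. ⇒ new: K7, T, D8.
[2] R5 [T AND P6 -> H7]; R8 [K7 -> J2]; R14 [K7 -> W99]. ⇒ new: H7, J2, W99.
[3] R6 [H7 -> V4]. ⇒ new: V4.
[4] R7 [V4 AND J2 -> W]. ⇒ new: W.
[5] R3 [W -> L]. ⇒ new: L.
Closure: {A7, D8, H7, J2, K7, L, M1, N, P6, Q, T, U5, V4, W, W99} — 15 facts.

15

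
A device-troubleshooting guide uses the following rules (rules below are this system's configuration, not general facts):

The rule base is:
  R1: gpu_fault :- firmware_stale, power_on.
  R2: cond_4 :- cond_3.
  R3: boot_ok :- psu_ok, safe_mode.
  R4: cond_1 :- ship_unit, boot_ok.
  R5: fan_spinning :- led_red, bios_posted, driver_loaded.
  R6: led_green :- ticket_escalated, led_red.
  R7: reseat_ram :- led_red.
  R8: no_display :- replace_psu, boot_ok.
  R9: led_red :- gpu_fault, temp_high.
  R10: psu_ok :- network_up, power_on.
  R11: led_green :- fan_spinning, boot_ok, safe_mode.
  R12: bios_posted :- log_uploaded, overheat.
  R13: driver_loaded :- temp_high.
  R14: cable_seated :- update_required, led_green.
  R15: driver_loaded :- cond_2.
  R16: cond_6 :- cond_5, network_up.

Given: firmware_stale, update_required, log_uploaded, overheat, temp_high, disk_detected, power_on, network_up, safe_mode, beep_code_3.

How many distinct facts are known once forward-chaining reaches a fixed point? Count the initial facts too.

Round 1 fires R1, R10, R12, R13, giving gpu_fault, psu_ok, bios_posted, driver_loaded.
Round 2 fires R3, R9, giving boot_ok, led_red.
Round 3 fires R5, R7, giving fan_spinning, reseat_ram.
Round 4 fires R11, giving led_green.
Round 5 fires R14, giving cable_seated.
Closure: {beep_code_3, bios_posted, boot_ok, cable_seated, disk_detected, driver_loaded, fan_spinning, firmware_stale, gpu_fault, led_green, led_red, log_uploaded, network_up, overheat, power_on, psu_ok, reseat_ram, safe_mode, temp_high, update_required} — 20 facts.

20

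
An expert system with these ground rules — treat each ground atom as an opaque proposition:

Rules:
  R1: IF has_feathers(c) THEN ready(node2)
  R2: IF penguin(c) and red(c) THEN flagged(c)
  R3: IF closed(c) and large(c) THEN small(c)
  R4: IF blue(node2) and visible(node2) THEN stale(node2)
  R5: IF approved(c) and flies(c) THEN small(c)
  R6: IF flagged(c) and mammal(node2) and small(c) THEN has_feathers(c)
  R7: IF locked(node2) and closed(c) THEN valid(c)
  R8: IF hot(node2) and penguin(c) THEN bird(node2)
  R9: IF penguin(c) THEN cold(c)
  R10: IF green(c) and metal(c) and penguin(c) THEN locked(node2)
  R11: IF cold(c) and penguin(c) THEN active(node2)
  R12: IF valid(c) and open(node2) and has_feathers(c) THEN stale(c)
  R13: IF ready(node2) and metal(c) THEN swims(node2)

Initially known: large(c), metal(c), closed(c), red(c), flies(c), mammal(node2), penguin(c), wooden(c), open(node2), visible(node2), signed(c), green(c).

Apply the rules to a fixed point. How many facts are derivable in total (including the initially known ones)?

[1] R2 [IF penguin(c) and red(c) THEN flagged(c)]; R3 [IF closed(c) and large(c) THEN small(c)]; R9 [IF penguin(c) THEN cold(c)]; R10 [IF green(c) and metal(c) and penguin(c) THEN locked(node2)]. ⇒ new: flagged(c), small(c), cold(c), locked(node2).
[2] R6 [IF flagged(c) and mammal(node2) and small(c) THEN has_feathers(c)]; R7 [IF locked(node2) and closed(c) THEN valid(c)]; R11 [IF cold(c) and penguin(c) THEN active(node2)]. ⇒ new: has_feathers(c), valid(c), active(node2).
[3] R1 [IF has_feathers(c) THEN ready(node2)]; R12 [IF valid(c) and open(node2) and has_feathers(c) THEN stale(c)]. ⇒ new: ready(node2), stale(c).
[4] R13 [IF ready(node2) and metal(c) THEN swims(node2)]. ⇒ new: swims(node2).
Closure: {active(node2), closed(c), cold(c), flagged(c), flies(c), green(c), has_feathers(c), large(c), locked(node2), mammal(node2), metal(c), open(node2), penguin(c), ready(node2), red(c), signed(c), small(c), stale(c), swims(node2), valid(c), visible(node2), wooden(c)} — 22 facts.

22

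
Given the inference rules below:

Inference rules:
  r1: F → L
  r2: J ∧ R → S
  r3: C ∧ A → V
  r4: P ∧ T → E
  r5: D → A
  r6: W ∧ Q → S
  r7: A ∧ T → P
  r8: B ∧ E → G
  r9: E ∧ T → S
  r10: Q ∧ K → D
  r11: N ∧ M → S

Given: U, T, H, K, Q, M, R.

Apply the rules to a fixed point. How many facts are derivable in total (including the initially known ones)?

12

Round 1 fires r10, giving D.
Round 2 fires r5, giving A.
Round 3 fires r7, giving P.
Round 4 fires r4, giving E.
Round 5 fires r9, giving S.
Closure: {A, D, E, H, K, M, P, Q, R, S, T, U} — 12 facts.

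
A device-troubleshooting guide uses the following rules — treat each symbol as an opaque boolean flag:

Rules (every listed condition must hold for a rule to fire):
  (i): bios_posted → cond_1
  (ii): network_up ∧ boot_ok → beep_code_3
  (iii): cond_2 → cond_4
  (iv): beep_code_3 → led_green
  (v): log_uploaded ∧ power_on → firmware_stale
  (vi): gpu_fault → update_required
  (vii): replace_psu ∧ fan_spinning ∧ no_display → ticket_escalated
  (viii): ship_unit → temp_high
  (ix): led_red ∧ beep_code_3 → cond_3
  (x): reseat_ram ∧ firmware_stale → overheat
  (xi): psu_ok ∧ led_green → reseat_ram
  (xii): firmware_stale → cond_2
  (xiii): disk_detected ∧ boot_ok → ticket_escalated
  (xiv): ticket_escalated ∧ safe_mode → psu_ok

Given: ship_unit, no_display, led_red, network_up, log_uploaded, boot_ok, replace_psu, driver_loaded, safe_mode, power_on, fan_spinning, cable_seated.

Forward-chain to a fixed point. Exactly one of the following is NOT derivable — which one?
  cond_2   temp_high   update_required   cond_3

update_required

Round 1: (ii) [network_up ∧ boot_ok → beep_code_3]; (v) [log_uploaded ∧ power_on → firmware_stale]; (vii) [replace_psu ∧ fan_spinning ∧ no_display → ticket_escalated]; (viii) [ship_unit → temp_high]. Adds beep_code_3, firmware_stale, ticket_escalated, temp_high.
Round 2: (iv) [beep_code_3 → led_green]; (ix) [led_red ∧ beep_code_3 → cond_3]; (xii) [firmware_stale → cond_2]; (xiv) [ticket_escalated ∧ safe_mode → psu_ok]. Adds led_green, cond_3, cond_2, psu_ok.
Round 3: (iii) [cond_2 → cond_4]; (xi) [psu_ok ∧ led_green → reseat_ram]. Adds cond_4, reseat_ram.
Round 4: (x) [reseat_ram ∧ firmware_stale → overheat]. Adds overheat.
Derived: cond_2 (round 2), cond_3 (round 2), temp_high (round 1). update_required never appears in any round.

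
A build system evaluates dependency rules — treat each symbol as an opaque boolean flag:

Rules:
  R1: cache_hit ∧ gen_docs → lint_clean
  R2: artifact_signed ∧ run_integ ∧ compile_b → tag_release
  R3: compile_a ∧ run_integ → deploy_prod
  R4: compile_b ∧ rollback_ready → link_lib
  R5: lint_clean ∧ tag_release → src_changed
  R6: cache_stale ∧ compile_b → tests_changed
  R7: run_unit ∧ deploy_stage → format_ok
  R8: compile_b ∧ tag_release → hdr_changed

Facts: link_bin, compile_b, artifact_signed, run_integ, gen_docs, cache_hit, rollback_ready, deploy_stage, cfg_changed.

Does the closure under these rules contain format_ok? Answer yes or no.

Round 1: R1 [cache_hit ∧ gen_docs → lint_clean]; R2 [artifact_signed ∧ run_integ ∧ compile_b → tag_release]; R4 [compile_b ∧ rollback_ready → link_lib]. New: lint_clean, tag_release, link_lib.
Round 2: R5 [lint_clean ∧ tag_release → src_changed]; R8 [compile_b ∧ tag_release → hdr_changed]. New: src_changed, hdr_changed.
Fixed point reached. format_ok is concluded only by R7; R7 needs run_unit (never derived).

no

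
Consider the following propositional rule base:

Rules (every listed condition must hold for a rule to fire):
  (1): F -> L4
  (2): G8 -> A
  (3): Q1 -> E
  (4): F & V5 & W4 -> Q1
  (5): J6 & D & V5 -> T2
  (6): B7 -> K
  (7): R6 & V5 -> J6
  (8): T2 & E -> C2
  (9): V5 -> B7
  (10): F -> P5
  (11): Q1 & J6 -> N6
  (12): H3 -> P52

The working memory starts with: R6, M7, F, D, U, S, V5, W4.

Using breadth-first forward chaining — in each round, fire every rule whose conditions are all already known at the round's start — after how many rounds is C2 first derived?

3

[1] (1) [F -> L4]; (4) [F & V5 & W4 -> Q1]; (7) [R6 & V5 -> J6]; (9) [V5 -> B7]; (10) [F -> P5]. ⇒ new: L4, Q1, J6, B7, P5.
[2] (3) [Q1 -> E]; (5) [J6 & D & V5 -> T2]; (6) [B7 -> K]; (11) [Q1 & J6 -> N6]. ⇒ new: E, T2, K, N6.
[3] (8) [T2 & E -> C2]. ⇒ new: C2.
C2 first appears in round 3.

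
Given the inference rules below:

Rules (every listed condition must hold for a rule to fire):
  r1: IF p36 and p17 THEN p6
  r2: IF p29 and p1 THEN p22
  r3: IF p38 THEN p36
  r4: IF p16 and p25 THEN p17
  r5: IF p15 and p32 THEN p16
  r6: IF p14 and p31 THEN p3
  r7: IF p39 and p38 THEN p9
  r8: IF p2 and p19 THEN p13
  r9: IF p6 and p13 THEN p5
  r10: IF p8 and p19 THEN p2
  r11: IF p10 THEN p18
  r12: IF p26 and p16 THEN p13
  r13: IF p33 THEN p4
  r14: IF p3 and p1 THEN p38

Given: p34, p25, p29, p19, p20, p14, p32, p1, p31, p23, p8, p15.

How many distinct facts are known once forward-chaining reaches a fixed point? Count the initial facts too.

22

Round 1 fires r2, r5, r6, r10, giving p22, p16, p3, p2.
Round 2 fires r4, r8, r14, giving p17, p13, p38.
Round 3 fires r3, giving p36.
Round 4 fires r1, giving p6.
Round 5 fires r9, giving p5.
Closure: {p1, p13, p14, p15, p16, p17, p19, p2, p20, p22, p23, p25, p29, p3, p31, p32, p34, p36, p38, p5, p6, p8} — 22 facts.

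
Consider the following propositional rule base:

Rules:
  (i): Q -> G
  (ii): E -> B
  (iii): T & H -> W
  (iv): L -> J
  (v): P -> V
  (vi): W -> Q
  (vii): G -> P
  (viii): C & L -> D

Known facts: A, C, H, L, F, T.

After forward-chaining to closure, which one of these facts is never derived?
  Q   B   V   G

Round 1 fires (iii), (iv), (viii), giving W, J, D.
Round 2 fires (vi), giving Q.
Round 3 fires (i), giving G.
Round 4 fires (vii), giving P.
Round 5 fires (v), giving V.
Derived: V (round 5), Q (round 2), G (round 3). B never appears in any round.

B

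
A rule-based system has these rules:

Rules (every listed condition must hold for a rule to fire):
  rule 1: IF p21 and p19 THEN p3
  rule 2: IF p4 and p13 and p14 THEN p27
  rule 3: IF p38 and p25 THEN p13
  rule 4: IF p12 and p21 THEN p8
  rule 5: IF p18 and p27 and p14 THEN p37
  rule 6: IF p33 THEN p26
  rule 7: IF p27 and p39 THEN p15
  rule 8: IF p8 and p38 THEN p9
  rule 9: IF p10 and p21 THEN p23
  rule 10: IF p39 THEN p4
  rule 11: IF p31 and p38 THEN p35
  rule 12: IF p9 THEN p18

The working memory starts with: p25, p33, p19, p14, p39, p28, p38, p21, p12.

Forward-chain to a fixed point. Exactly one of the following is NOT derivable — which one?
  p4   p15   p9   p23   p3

Round 1: rule 1 [IF p21 and p19 THEN p3]; rule 3 [IF p38 and p25 THEN p13]; rule 4 [IF p12 and p21 THEN p8]; rule 6 [IF p33 THEN p26]; rule 10 [IF p39 THEN p4]. New: p3, p13, p8, p26, p4.
Round 2: rule 2 [IF p4 and p13 and p14 THEN p27]; rule 8 [IF p8 and p38 THEN p9]. New: p27, p9.
Round 3: rule 7 [IF p27 and p39 THEN p15]; rule 12 [IF p9 THEN p18]. New: p15, p18.
Round 4: rule 5 [IF p18 and p27 and p14 THEN p37]. New: p37.
Derived: p15 (round 3), p4 (round 1), p9 (round 2), p3 (round 1). p23 never appears in any round.

p23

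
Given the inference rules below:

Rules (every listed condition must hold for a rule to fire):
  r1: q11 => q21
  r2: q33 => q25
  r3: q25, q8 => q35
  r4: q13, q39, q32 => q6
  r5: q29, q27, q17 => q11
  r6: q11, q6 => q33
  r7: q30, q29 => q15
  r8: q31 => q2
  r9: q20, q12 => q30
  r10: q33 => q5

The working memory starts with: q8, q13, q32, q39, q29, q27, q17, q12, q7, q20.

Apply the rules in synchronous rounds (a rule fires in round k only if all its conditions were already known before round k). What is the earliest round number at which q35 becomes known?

4

Round 1: r4 [q13, q39, q32 => q6]; r5 [q29, q27, q17 => q11]; r9 [q20, q12 => q30]. Adds q6, q11, q30.
Round 2: r1 [q11 => q21]; r6 [q11, q6 => q33]; r7 [q30, q29 => q15]. Adds q21, q33, q15.
Round 3: r2 [q33 => q25]; r10 [q33 => q5]. Adds q25, q5.
Round 4: r3 [q25, q8 => q35]. Adds q35.
q35 first appears in round 4.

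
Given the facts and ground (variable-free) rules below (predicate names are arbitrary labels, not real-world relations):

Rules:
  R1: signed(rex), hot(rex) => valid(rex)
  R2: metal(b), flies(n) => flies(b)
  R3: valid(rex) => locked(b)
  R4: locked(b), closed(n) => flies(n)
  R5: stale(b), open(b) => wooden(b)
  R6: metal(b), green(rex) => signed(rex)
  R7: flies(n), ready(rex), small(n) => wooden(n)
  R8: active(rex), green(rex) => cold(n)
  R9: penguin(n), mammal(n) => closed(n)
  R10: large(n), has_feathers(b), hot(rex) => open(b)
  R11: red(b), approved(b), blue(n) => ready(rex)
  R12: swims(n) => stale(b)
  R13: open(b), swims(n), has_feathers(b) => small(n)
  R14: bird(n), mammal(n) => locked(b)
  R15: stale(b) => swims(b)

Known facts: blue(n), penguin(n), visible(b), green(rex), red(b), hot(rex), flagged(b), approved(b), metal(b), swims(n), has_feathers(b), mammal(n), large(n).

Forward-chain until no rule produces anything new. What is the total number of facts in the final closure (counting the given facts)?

Round 1: R6 [metal(b), green(rex) => signed(rex)]; R9 [penguin(n), mammal(n) => closed(n)]; R10 [large(n), has_feathers(b), hot(rex) => open(b)]; R11 [red(b), approved(b), blue(n) => ready(rex)]; R12 [swims(n) => stale(b)]. New: signed(rex), closed(n), open(b), ready(rex), stale(b).
Round 2: R1 [signed(rex), hot(rex) => valid(rex)]; R5 [stale(b), open(b) => wooden(b)]; R13 [open(b), swims(n), has_feathers(b) => small(n)]; R15 [stale(b) => swims(b)]. New: valid(rex), wooden(b), small(n), swims(b).
Round 3: R3 [valid(rex) => locked(b)]. New: locked(b).
Round 4: R4 [locked(b), closed(n) => flies(n)]. New: flies(n).
Round 5: R2 [metal(b), flies(n) => flies(b)]; R7 [flies(n), ready(rex), small(n) => wooden(n)]. New: flies(b), wooden(n).
Closure: {approved(b), blue(n), closed(n), flagged(b), flies(b), flies(n), green(rex), has_feathers(b), hot(rex), large(n), locked(b), mammal(n), metal(b), open(b), penguin(n), ready(rex), red(b), signed(rex), small(n), stale(b), swims(b), swims(n), valid(rex), visible(b), wooden(b), wooden(n)} — 26 facts.

26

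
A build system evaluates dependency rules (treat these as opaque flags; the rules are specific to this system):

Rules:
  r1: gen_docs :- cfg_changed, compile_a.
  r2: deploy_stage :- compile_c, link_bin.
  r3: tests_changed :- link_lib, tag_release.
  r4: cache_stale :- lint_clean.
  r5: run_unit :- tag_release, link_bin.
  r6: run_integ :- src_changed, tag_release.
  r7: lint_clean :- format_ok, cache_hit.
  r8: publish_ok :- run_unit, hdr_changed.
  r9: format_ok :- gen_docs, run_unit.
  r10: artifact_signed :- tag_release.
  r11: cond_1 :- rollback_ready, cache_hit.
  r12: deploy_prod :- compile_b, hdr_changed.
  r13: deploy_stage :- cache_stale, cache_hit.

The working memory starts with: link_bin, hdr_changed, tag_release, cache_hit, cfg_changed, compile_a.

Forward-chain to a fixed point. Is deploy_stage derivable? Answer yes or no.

yes

Round 1 — r1, r5, r10, derive gen_docs, run_unit, artifact_signed.
Round 2 — r8, r9, derive publish_ok, format_ok.
Round 3 — r7, derive lint_clean.
Round 4 — r4, derive cache_stale.
Round 5 — r13, derive deploy_stage.
deploy_stage appears in round 5, so it is derivable.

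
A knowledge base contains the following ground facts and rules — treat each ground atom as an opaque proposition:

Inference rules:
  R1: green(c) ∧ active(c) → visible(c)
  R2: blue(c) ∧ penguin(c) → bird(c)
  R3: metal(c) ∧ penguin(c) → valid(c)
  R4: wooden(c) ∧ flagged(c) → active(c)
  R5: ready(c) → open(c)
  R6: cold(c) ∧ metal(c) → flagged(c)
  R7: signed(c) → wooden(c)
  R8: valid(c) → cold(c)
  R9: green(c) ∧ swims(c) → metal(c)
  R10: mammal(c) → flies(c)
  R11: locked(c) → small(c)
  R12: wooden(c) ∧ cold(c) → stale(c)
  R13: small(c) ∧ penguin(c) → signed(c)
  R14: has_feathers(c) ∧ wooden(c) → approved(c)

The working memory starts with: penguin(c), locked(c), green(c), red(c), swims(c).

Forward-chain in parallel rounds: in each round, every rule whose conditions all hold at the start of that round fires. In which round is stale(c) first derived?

4

Round 1: R9 [green(c) ∧ swims(c) → metal(c)]; R11 [locked(c) → small(c)]. New: metal(c), small(c).
Round 2: R3 [metal(c) ∧ penguin(c) → valid(c)]; R13 [small(c) ∧ penguin(c) → signed(c)]. New: valid(c), signed(c).
Round 3: R7 [signed(c) → wooden(c)]; R8 [valid(c) → cold(c)]. New: wooden(c), cold(c).
Round 4: R6 [cold(c) ∧ metal(c) → flagged(c)]; R12 [wooden(c) ∧ cold(c) → stale(c)]. New: flagged(c), stale(c).
stale(c) first appears in round 4.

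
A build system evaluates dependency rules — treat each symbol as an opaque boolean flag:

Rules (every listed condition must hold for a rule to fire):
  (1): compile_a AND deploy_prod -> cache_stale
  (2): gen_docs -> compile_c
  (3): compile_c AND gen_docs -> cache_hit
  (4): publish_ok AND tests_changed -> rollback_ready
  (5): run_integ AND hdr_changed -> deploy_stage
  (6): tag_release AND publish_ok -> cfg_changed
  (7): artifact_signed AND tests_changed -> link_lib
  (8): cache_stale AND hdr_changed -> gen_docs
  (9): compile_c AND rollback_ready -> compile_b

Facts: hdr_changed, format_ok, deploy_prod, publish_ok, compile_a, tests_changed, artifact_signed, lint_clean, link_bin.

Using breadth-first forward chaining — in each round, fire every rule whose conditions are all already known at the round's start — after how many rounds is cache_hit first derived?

4

Round 1: (1) [compile_a AND deploy_prod -> cache_stale]; (4) [publish_ok AND tests_changed -> rollback_ready]; (7) [artifact_signed AND tests_changed -> link_lib]. New: cache_stale, rollback_ready, link_lib.
Round 2: (8) [cache_stale AND hdr_changed -> gen_docs]. New: gen_docs.
Round 3: (2) [gen_docs -> compile_c]. New: compile_c.
Round 4: (3) [compile_c AND gen_docs -> cache_hit]; (9) [compile_c AND rollback_ready -> compile_b]. New: cache_hit, compile_b.
cache_hit first appears in round 4.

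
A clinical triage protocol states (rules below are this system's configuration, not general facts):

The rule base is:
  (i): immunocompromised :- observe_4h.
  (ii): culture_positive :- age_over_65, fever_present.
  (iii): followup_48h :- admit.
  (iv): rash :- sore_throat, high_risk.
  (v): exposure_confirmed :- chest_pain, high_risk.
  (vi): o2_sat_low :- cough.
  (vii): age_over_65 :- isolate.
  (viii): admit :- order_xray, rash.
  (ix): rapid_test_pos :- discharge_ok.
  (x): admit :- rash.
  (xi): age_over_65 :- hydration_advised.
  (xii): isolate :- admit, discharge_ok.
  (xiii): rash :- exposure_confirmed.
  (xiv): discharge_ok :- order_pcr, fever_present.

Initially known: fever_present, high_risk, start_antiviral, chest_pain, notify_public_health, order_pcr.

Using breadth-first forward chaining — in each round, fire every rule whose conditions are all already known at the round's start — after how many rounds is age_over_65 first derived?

[1] (v) [exposure_confirmed :- chest_pain, high_risk.]; (xiv) [discharge_ok :- order_pcr, fever_present.]. ⇒ new: exposure_confirmed, discharge_ok.
[2] (ix) [rapid_test_pos :- discharge_ok.]; (xiii) [rash :- exposure_confirmed.]. ⇒ new: rapid_test_pos, rash.
[3] (x) [admit :- rash.]. ⇒ new: admit.
[4] (iii) [followup_48h :- admit.]; (xii) [isolate :- admit, discharge_ok.]. ⇒ new: followup_48h, isolate.
[5] (vii) [age_over_65 :- isolate.]. ⇒ new: age_over_65.
age_over_65 first appears in round 5.

5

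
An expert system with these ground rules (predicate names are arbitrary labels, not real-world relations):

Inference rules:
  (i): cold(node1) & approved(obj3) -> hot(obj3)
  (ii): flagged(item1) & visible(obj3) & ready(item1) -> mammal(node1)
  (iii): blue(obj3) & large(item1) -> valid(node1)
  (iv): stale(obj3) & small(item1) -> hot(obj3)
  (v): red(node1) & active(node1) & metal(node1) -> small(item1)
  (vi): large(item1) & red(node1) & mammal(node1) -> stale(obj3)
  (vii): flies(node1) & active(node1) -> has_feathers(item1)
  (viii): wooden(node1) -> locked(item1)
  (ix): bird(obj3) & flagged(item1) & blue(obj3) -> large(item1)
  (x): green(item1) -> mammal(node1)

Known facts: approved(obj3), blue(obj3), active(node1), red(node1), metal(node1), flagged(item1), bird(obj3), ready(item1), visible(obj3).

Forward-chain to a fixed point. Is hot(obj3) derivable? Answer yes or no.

Round 1 fires (ii), (v), (ix), giving mammal(node1), small(item1), large(item1).
Round 2 fires (iii), (vi), giving valid(node1), stale(obj3).
Round 3 fires (iv), giving hot(obj3).
hot(obj3) appears in round 3, so it is derivable.

yes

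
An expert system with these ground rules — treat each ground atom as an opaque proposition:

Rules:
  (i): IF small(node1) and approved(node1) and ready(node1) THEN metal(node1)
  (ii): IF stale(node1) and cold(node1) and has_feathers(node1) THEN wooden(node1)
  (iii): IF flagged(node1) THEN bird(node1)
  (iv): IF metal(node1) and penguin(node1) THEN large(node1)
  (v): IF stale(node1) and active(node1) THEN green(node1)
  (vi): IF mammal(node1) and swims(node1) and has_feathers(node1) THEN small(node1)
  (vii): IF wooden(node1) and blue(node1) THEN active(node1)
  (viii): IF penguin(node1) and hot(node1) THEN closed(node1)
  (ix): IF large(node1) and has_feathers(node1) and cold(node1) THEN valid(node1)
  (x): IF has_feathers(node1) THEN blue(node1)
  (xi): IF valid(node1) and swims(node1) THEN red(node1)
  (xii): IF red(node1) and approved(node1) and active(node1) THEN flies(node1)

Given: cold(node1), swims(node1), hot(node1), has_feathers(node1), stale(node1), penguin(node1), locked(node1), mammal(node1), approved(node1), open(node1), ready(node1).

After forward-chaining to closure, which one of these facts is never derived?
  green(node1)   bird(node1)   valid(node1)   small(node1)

bird(node1)

Round 1: (ii) [IF stale(node1) and cold(node1) and has_feathers(node1) THEN wooden(node1)]; (vi) [IF mammal(node1) and swims(node1) and has_feathers(node1) THEN small(node1)]; (viii) [IF penguin(node1) and hot(node1) THEN closed(node1)]; (x) [IF has_feathers(node1) THEN blue(node1)]. Adds wooden(node1), small(node1), closed(node1), blue(node1).
Round 2: (i) [IF small(node1) and approved(node1) and ready(node1) THEN metal(node1)]; (vii) [IF wooden(node1) and blue(node1) THEN active(node1)]. Adds metal(node1), active(node1).
Round 3: (iv) [IF metal(node1) and penguin(node1) THEN large(node1)]; (v) [IF stale(node1) and active(node1) THEN green(node1)]. Adds large(node1), green(node1).
Round 4: (ix) [IF large(node1) and has_feathers(node1) and cold(node1) THEN valid(node1)]. Adds valid(node1).
Round 5: (xi) [IF valid(node1) and swims(node1) THEN red(node1)]. Adds red(node1).
Round 6: (xii) [IF red(node1) and approved(node1) and active(node1) THEN flies(node1)]. Adds flies(node1).
Derived: valid(node1) (round 4), small(node1) (round 1), green(node1) (round 3). bird(node1) never appears in any round.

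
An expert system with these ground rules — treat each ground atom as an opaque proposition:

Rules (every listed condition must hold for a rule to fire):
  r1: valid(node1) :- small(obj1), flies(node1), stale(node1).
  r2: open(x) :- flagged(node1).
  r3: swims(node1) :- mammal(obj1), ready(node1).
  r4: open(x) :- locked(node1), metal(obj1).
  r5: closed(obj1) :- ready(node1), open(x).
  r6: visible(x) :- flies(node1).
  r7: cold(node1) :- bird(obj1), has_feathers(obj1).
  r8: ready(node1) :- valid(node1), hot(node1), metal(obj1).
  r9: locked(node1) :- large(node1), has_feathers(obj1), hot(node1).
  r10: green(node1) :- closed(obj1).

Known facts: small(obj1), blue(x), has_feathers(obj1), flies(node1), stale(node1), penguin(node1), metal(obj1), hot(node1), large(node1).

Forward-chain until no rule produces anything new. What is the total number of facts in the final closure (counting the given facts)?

16

Round 1: r1 [valid(node1) :- small(obj1), flies(node1), stale(node1).]; r6 [visible(x) :- flies(node1).]; r9 [locked(node1) :- large(node1), has_feathers(obj1), hot(node1).]. Adds valid(node1), visible(x), locked(node1).
Round 2: r4 [open(x) :- locked(node1), metal(obj1).]; r8 [ready(node1) :- valid(node1), hot(node1), metal(obj1).]. Adds open(x), ready(node1).
Round 3: r5 [closed(obj1) :- ready(node1), open(x).]. Adds closed(obj1).
Round 4: r10 [green(node1) :- closed(obj1).]. Adds green(node1).
Closure: {blue(x), closed(obj1), flies(node1), green(node1), has_feathers(obj1), hot(node1), large(node1), locked(node1), metal(obj1), open(x), penguin(node1), ready(node1), small(obj1), stale(node1), valid(node1), visible(x)} — 16 facts.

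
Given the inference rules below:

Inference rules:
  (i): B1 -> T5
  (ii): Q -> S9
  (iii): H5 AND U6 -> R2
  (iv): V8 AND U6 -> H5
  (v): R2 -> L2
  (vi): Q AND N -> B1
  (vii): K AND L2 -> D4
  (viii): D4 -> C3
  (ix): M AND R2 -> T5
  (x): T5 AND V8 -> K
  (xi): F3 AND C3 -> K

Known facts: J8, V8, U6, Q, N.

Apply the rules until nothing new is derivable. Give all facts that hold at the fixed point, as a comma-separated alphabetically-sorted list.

Round 1 — (ii), (iv), (vi), derive S9, H5, B1.
Round 2 — (i), (iii), derive T5, R2.
Round 3 — (v), (x), derive L2, K.
Round 4 — (vii), derive D4.
Round 5 — (viii), derive C3.

B1, C3, D4, H5, J8, K, L2, N, Q, R2, S9, T5, U6, V8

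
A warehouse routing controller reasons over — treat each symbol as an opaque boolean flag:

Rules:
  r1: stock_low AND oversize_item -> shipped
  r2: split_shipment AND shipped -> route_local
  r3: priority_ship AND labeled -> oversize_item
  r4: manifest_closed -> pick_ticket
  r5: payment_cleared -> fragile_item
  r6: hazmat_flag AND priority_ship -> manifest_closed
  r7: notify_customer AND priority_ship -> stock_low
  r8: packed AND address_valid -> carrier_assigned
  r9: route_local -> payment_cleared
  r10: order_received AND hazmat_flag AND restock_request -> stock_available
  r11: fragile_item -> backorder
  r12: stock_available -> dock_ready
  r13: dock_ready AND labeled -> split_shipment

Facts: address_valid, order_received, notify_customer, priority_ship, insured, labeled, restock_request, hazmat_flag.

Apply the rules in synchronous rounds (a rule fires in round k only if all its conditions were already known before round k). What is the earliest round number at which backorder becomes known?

[1] r3 [priority_ship AND labeled -> oversize_item]; r6 [hazmat_flag AND priority_ship -> manifest_closed]; r7 [notify_customer AND priority_ship -> stock_low]; r10 [order_received AND hazmat_flag AND restock_request -> stock_available]. ⇒ new: oversize_item, manifest_closed, stock_low, stock_available.
[2] r1 [stock_low AND oversize_item -> shipped]; r4 [manifest_closed -> pick_ticket]; r12 [stock_available -> dock_ready]. ⇒ new: shipped, pick_ticket, dock_ready.
[3] r13 [dock_ready AND labeled -> split_shipment]. ⇒ new: split_shipment.
[4] r2 [split_shipment AND shipped -> route_local]. ⇒ new: route_local.
[5] r9 [route_local -> payment_cleared]. ⇒ new: payment_cleared.
[6] r5 [payment_cleared -> fragile_item]. ⇒ new: fragile_item.
[7] r11 [fragile_item -> backorder]. ⇒ new: backorder.
backorder first appears in round 7.

7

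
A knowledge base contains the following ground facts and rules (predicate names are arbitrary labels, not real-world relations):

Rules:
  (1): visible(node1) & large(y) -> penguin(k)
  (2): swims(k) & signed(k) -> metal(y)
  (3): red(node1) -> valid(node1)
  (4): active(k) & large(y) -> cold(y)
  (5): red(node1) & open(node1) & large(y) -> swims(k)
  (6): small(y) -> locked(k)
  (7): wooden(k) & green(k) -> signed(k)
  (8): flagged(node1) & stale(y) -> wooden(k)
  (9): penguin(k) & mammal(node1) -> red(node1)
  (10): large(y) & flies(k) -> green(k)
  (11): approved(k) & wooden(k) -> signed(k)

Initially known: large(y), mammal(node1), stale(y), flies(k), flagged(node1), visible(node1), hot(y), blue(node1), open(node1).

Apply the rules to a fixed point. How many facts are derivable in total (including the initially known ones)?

17

Round 1 — (1), (8), (10), derive penguin(k), wooden(k), green(k).
Round 2 — (7), (9), derive signed(k), red(node1).
Round 3 — (3), (5), derive valid(node1), swims(k).
Round 4 — (2), derive metal(y).
Closure: {blue(node1), flagged(node1), flies(k), green(k), hot(y), large(y), mammal(node1), metal(y), open(node1), penguin(k), red(node1), signed(k), stale(y), swims(k), valid(node1), visible(node1), wooden(k)} — 17 facts.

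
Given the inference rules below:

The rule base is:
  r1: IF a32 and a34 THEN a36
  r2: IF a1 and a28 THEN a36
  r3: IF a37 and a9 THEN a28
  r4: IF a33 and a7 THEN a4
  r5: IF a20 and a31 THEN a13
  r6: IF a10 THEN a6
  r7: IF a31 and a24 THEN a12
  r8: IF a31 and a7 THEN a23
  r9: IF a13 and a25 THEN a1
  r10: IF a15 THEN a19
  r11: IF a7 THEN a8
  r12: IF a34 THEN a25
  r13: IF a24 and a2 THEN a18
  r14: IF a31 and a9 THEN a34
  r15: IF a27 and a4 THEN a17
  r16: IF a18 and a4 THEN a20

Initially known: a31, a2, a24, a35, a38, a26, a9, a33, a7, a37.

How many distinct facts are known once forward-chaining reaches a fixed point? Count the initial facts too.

22

Round 1 fires r3, r4, r7, r8, r11, r13, r14, giving a28, a4, a12, a23, a8, a18, a34.
Round 2 fires r12, r16, giving a25, a20.
Round 3 fires r5, giving a13.
Round 4 fires r9, giving a1.
Round 5 fires r2, giving a36.
Closure: {a1, a12, a13, a18, a2, a20, a23, a24, a25, a26, a28, a31, a33, a34, a35, a36, a37, a38, a4, a7, a8, a9} — 22 facts.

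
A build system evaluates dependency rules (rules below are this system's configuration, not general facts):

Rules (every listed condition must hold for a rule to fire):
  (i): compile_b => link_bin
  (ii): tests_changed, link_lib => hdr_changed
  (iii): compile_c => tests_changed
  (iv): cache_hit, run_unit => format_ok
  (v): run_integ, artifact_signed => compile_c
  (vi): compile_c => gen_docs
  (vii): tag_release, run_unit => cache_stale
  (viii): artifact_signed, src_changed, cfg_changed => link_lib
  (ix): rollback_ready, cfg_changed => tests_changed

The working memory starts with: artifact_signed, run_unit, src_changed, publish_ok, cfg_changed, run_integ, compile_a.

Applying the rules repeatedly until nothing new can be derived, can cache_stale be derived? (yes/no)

Round 1: (v) [run_integ, artifact_signed => compile_c]; (viii) [artifact_signed, src_changed, cfg_changed => link_lib]. Adds compile_c, link_lib.
Round 2: (iii) [compile_c => tests_changed]; (vi) [compile_c => gen_docs]. Adds tests_changed, gen_docs.
Round 3: (ii) [tests_changed, link_lib => hdr_changed]. Adds hdr_changed.
Fixed point reached. cache_stale is concluded only by (vii); (vii) needs tag_release (never derived).

no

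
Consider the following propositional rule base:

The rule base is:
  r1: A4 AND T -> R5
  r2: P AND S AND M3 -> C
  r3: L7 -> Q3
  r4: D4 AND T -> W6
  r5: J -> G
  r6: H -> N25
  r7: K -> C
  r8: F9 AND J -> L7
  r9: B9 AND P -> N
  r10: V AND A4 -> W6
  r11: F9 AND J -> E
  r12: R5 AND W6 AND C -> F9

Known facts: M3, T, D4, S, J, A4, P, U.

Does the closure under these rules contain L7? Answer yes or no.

Round 1: r1 [A4 AND T -> R5]; r2 [P AND S AND M3 -> C]; r4 [D4 AND T -> W6]; r5 [J -> G]. New: R5, C, W6, G.
Round 2: r12 [R5 AND W6 AND C -> F9]. New: F9.
Round 3: r8 [F9 AND J -> L7]; r11 [F9 AND J -> E]. New: L7, E.
Round 4: r3 [L7 -> Q3]. New: Q3.
L7 appears in round 3, so it is derivable.

yes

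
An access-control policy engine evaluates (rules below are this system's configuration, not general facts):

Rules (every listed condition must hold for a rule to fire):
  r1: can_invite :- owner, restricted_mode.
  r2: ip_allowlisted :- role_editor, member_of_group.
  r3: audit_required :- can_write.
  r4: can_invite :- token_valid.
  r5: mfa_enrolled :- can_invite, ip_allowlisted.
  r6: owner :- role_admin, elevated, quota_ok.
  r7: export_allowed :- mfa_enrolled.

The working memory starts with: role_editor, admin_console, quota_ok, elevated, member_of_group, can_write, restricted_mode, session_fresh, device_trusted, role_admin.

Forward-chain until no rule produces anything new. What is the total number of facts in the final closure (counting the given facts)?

16

Round 1: r2 [ip_allowlisted :- role_editor, member_of_group.]; r3 [audit_required :- can_write.]; r6 [owner :- role_admin, elevated, quota_ok.]. Adds ip_allowlisted, audit_required, owner.
Round 2: r1 [can_invite :- owner, restricted_mode.]. Adds can_invite.
Round 3: r5 [mfa_enrolled :- can_invite, ip_allowlisted.]. Adds mfa_enrolled.
Round 4: r7 [export_allowed :- mfa_enrolled.]. Adds export_allowed.
Closure: {admin_console, audit_required, can_invite, can_write, device_trusted, elevated, export_allowed, ip_allowlisted, member_of_group, mfa_enrolled, owner, quota_ok, restricted_mode, role_admin, role_editor, session_fresh} — 16 facts.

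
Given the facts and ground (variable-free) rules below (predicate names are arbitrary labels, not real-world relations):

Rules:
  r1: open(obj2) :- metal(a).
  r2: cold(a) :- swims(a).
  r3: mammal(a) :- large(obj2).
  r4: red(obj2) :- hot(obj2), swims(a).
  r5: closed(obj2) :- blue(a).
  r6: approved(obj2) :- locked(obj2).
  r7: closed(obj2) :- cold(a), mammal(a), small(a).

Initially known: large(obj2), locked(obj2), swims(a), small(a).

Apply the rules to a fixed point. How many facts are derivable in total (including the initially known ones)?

Round 1: r2 [cold(a) :- swims(a).]; r3 [mammal(a) :- large(obj2).]; r6 [approved(obj2) :- locked(obj2).]. Adds cold(a), mammal(a), approved(obj2).
Round 2: r7 [closed(obj2) :- cold(a), mammal(a), small(a).]. Adds closed(obj2).
Closure: {approved(obj2), closed(obj2), cold(a), large(obj2), locked(obj2), mammal(a), small(a), swims(a)} — 8 facts.

8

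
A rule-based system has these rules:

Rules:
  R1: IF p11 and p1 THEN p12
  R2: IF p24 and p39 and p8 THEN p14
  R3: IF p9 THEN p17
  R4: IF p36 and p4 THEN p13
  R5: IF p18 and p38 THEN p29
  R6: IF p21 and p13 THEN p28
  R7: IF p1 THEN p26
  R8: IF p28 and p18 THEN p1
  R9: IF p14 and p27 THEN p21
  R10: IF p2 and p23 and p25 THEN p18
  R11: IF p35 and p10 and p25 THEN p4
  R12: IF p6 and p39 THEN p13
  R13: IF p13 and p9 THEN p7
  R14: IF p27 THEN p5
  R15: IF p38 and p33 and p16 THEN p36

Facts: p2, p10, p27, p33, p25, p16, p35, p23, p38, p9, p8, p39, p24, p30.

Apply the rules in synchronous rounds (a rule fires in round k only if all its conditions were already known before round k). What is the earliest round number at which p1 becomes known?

Round 1 fires R2, R3, R10, R11, R14, R15, giving p14, p17, p18, p4, p5, p36.
Round 2 fires R4, R5, R9, giving p13, p29, p21.
Round 3 fires R6, R13, giving p28, p7.
Round 4 fires R8, giving p1.
p1 first appears in round 4.

4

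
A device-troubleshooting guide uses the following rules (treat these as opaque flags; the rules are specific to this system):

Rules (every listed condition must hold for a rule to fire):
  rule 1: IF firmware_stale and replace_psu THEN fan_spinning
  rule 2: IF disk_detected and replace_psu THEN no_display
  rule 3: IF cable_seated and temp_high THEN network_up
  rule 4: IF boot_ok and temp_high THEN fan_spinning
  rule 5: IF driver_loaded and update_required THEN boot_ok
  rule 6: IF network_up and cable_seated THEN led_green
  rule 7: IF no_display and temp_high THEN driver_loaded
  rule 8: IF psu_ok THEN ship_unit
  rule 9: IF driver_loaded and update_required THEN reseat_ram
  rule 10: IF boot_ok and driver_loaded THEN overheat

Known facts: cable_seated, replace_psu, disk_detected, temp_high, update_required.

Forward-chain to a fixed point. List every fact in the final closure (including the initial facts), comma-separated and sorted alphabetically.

Round 1: rule 2 [IF disk_detected and replace_psu THEN no_display]; rule 3 [IF cable_seated and temp_high THEN network_up]. New: no_display, network_up.
Round 2: rule 6 [IF network_up and cable_seated THEN led_green]; rule 7 [IF no_display and temp_high THEN driver_loaded]. New: led_green, driver_loaded.
Round 3: rule 5 [IF driver_loaded and update_required THEN boot_ok]; rule 9 [IF driver_loaded and update_required THEN reseat_ram]. New: boot_ok, reseat_ram.
Round 4: rule 4 [IF boot_ok and temp_high THEN fan_spinning]; rule 10 [IF boot_ok and driver_loaded THEN overheat]. New: fan_spinning, overheat.

boot_ok, cable_seated, disk_detected, driver_loaded, fan_spinning, led_green, network_up, no_display, overheat, replace_psu, reseat_ram, temp_high, update_required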